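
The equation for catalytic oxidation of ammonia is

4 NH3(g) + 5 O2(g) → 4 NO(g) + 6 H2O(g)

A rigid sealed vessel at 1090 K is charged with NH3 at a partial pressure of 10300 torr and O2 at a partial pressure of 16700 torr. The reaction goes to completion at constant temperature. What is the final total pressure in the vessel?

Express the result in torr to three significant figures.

29600 torr

At constant V, partial pressures at 1090 K are proportional to moles, so apply stoichiometry directly to pressures.
P(O2) required for 10300 torr of NH3 = (5/4) × 10300 = 12880 torr; available 16700 torr, so NH3 is limiting.
P(O2) remaining = 16700 − (5/4) × 10300 = 3825 torr
P(gaseous products) = (4+6)/4 × 10300 = 25750 torr
P_total at 1090 K = 3825 + 25750 = 29580 torr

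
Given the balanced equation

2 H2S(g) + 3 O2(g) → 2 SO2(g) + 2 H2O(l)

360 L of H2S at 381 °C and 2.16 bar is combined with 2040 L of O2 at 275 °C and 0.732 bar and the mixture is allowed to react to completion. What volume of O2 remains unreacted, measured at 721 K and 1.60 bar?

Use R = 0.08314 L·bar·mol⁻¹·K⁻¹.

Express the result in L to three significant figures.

n(H2S) = PV/RT = (2.16 × 360) / (0.08314 × 654.15) = 14.30 mol
n(O2) = PV/RT = (0.732 × 2040) / (0.08314 × 548.15) = 32.77 mol
For 14.30 mol H2S, stoichiometry requires (3/2) × 14.30 = 21.45 mol O2; 32.77 mol is available, so H2S is limiting.
n(O2) consumed = (3/2) × 14.30 = 21.45 mol; remaining = 32.77 − 21.45 = 11.32 mol
V(O2) = nRT/P = 11.32 × 0.08314 × 721 / 1.60 = 424.1 L

424 L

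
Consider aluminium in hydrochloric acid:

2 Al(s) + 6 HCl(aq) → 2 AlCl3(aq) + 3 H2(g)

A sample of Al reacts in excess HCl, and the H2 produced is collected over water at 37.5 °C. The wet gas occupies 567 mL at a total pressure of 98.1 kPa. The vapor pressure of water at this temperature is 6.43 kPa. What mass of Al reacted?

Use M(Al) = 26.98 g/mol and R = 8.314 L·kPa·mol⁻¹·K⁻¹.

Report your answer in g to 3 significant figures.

P(H2) = 98.1 − 6.43 = 91.67 kPa
n(H2) = PV/RT = (91.67 × 0.5670) / (8.314 × 310.65) = 0.02012 mol
n(Al) = (2/3) × 0.02012 = 0.01341 mol
m(Al) = 0.01341 × 26.98 = 0.3618 g

0.362 g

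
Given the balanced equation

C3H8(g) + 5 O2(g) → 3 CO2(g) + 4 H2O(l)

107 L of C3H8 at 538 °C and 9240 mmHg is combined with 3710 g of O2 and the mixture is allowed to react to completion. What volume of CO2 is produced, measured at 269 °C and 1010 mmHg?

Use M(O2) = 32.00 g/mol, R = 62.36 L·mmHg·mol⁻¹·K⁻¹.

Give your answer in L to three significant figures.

n(C3H8) = PV/RT = (9240 × 107) / (62.36 × 811.15) = 19.55 mol
n(O2) = 3710 / 32.00 = 115.9 mol
For 19.55 mol C3H8, stoichiometry requires (5/1) × 19.55 = 97.75 mol O2; 115.9 mol is available, so C3H8 is limiting.
n(CO2) = (3/1) × 19.55 = 58.65 mol
V(CO2) = nRT/P = 58.65 × 62.36 × 542.15 / 1010 = 1963 L

1960 L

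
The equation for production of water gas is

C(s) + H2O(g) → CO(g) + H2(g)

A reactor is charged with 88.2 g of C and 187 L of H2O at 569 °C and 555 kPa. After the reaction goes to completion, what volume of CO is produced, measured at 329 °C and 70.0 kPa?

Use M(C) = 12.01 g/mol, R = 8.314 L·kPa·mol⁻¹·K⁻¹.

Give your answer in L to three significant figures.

n(C) = 88.2 / 12.01 = 7.344 mol
n(H2O) = PV/RT = (555 × 187) / (8.314 × 842.15) = 14.82 mol
For 7.344 mol C, stoichiometry requires (1/1) × 7.344 = 7.344 mol H2O; 14.82 mol is available, so C is limiting.
n(CO) = (1/1) × 7.344 = 7.344 mol
V(CO) = nRT/P = 7.344 × 8.314 × 602.15 / 70.0 = 525.2 L

525 L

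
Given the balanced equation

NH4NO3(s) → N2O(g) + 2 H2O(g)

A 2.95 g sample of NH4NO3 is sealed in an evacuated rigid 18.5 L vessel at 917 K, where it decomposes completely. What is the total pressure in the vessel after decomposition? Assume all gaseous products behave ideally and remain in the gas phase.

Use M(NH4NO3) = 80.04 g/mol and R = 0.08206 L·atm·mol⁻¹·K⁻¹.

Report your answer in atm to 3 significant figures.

n(NH4NO3) = 2.95 / 80.04 = 0.03686 mol
n(gas produced) = (3/1) × 0.03686 = 0.1106 mol
P = nRT/V = 0.1106 × 0.08206 × 917 / 18.5 = 0.4499 atm

0.450 atm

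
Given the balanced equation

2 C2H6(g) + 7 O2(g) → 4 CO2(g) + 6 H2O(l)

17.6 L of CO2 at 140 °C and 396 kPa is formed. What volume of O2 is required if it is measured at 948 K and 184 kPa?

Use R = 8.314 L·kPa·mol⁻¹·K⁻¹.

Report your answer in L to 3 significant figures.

152 L

n(CO2) = PV/RT = (396 × 17.6) / (8.314 × 413.15) = 2.029 mol
n(O2) = (7/4) × 2.029 = 3.551 mol
V = nRT/P = 3.551 × 8.314 × 948 / 184 = 152.1 L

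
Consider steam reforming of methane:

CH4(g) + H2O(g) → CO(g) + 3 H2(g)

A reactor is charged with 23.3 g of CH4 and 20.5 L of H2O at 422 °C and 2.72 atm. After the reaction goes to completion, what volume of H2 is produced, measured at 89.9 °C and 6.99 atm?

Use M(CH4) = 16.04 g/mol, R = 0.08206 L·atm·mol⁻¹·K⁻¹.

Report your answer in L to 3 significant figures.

12.5 L

n(CH4) = 23.3 / 16.04 = 1.453 mol
n(H2O) = PV/RT = (2.72 × 20.5) / (0.08206 × 695.15) = 0.9775 mol
For 1.453 mol CH4, stoichiometry requires (1/1) × 1.453 = 1.453 mol H2O; 0.9775 mol is available, so H2O is limiting.
n(H2) = (3/1) × 0.9775 = 2.933 mol
V(H2) = nRT/P = 2.933 × 0.08206 × 363.05 / 6.99 = 12.50 L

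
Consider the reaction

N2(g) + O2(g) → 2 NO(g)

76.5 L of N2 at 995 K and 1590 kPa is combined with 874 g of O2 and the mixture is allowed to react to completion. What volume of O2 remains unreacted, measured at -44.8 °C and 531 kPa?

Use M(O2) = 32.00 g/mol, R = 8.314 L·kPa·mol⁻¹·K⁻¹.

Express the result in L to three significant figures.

45.1 L

n(N2) = PV/RT = (1590 × 76.5) / (8.314 × 995) = 14.70 mol
n(O2) = 874 / 32.00 = 27.31 mol
For 14.70 mol N2, stoichiometry requires (1/1) × 14.70 = 14.70 mol O2; 27.31 mol is available, so N2 is limiting.
n(O2) consumed = (1/1) × 14.70 = 14.70 mol; remaining = 27.31 − 14.70 = 12.61 mol
V(O2) = nRT/P = 12.61 × 8.314 × 228.35 / 531 = 45.08 L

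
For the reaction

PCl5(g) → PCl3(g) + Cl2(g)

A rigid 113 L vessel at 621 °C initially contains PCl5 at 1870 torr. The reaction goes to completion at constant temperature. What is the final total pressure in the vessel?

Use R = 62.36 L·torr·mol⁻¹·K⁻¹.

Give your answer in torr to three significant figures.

Rigid vessel, constant T ⇒ P scales with total gas moles (1 → 2).
P_final = (2/1) × 1870 = 3740 torr

3740 torr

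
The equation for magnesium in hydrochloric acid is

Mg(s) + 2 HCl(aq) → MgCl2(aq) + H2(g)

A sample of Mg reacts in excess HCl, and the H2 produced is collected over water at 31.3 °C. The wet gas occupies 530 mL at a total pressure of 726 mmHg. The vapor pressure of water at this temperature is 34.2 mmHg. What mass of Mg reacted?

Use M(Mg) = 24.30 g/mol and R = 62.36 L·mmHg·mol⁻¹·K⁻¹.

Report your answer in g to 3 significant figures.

0.469 g

P(H2) = 726 − 34.2 = 691.8 mmHg
n(H2) = PV/RT = (691.8 × 0.5300) / (62.36 × 304.45) = 0.01931 mol
n(Mg) = (1/1) × 0.01931 = 0.01931 mol
m(Mg) = 0.01931 × 24.30 = 0.4692 g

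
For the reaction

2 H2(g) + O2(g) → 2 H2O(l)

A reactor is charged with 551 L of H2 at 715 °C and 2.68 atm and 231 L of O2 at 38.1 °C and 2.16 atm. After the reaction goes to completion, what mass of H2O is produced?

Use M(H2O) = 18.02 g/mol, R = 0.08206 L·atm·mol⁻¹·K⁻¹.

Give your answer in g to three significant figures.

328 g

n(H2) = PV/RT = (2.68 × 551) / (0.08206 × 988.15) = 18.21 mol
n(O2) = PV/RT = (2.16 × 231) / (0.08206 × 311.25) = 19.54 mol
For 18.21 mol H2, stoichiometry requires (1/2) × 18.21 = 9.105 mol O2; 19.54 mol is available, so H2 is limiting.
n(H2O) = (2/2) × 18.21 = 18.21 mol
m(H2O) = 18.21 × 18.02 = 328.1 g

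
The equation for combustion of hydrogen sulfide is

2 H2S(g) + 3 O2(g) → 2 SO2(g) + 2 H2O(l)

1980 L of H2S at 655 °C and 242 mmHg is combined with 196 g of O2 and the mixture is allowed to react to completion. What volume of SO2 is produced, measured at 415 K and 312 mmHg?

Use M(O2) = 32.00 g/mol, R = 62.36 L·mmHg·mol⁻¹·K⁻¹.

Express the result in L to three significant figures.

339 L

n(H2S) = PV/RT = (242 × 1980) / (62.36 × 928.15) = 8.279 mol
n(O2) = 196 / 32.00 = 6.125 mol
For 8.279 mol H2S, stoichiometry requires (3/2) × 8.279 = 12.42 mol O2; 6.125 mol is available, so O2 is limiting.
n(SO2) = (2/3) × 6.125 = 4.083 mol
V(SO2) = nRT/P = 4.083 × 62.36 × 415 / 312 = 338.7 L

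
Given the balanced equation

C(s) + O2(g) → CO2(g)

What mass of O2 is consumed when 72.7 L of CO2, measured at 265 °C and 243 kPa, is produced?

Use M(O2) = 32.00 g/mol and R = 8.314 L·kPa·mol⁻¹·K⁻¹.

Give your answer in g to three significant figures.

126 g

n(CO2) = PV/RT = (243 × 72.7) / (8.314 × 538.15) = 3.948 mol
n(O2) = (1/1) × 3.948 = 3.948 mol
m(O2) = 3.948 × 32.00 = 126.3 g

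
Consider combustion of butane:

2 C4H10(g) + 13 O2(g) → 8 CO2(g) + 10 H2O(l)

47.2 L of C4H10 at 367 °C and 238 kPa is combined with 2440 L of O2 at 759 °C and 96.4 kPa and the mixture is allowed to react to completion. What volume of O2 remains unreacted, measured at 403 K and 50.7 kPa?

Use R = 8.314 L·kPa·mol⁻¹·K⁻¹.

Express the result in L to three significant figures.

905 L

n(C4H10) = PV/RT = (238 × 47.2) / (8.314 × 640.15) = 2.111 mol
n(O2) = PV/RT = (96.4 × 2440) / (8.314 × 1032.15) = 27.41 mol
For 2.111 mol C4H10, stoichiometry requires (13/2) × 2.111 = 13.72 mol O2; 27.41 mol is available, so C4H10 is limiting.
n(O2) consumed = (13/2) × 2.111 = 13.72 mol; remaining = 27.41 − 13.72 = 13.69 mol
V(O2) = nRT/P = 13.69 × 8.314 × 403 / 50.7 = 904.7 L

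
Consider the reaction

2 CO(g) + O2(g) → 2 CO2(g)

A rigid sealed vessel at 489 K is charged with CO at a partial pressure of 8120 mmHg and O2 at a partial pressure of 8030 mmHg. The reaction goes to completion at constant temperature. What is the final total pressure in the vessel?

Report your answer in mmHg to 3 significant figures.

12100 mmHg

With V and T fixed, P_i ∝ n_i, so the mole ratios apply directly to partial pressures at 489 K.
P(O2) required for 8120 mmHg of CO = (1/2) × 8120 = 4060 mmHg; available 8030 mmHg, so CO is limiting.
P(O2) remaining = 8030 − (1/2) × 8120 = 3970 mmHg
P(gaseous products) = (2)/2 × 8120 = 8120 mmHg
P_total at 489 K = 3970 + 8120 = 12090 mmHg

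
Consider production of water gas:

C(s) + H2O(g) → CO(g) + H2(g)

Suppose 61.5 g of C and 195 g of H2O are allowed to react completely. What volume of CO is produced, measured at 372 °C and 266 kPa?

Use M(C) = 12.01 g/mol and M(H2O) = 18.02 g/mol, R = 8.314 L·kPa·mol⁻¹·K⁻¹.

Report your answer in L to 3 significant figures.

103 L

n(C) = 61.5 / 12.01 = 5.121 mol
n(H2O) = 195 / 18.02 = 10.82 mol
For 5.121 mol C, stoichiometry requires (1/1) × 5.121 = 5.121 mol H2O; 10.82 mol is available, so C is limiting.
n(CO) = (1/1) × 5.121 = 5.121 mol
V(CO) = nRT/P = 5.121 × 8.314 × 645.15 / 266 = 103.3 L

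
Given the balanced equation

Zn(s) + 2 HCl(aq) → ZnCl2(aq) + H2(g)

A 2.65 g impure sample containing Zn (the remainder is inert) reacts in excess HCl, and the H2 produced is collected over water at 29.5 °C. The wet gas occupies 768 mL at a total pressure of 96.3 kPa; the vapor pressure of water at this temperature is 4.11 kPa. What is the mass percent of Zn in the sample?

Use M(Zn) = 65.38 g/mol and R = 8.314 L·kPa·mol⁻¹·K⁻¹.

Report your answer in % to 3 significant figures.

69.4 %

P(H2) = 96.3 − 4.11 = 92.19 kPa
n(H2) = PV/RT = (92.19 × 0.7680) / (8.314 × 302.65) = 0.02814 mol
n(Zn) = (1/1) × 0.02814 = 0.02814 mol
m(Zn) = 0.02814 × 65.38 = 1.840 g
%Zn = 1.840 / 2.65 × 100 = 69.43%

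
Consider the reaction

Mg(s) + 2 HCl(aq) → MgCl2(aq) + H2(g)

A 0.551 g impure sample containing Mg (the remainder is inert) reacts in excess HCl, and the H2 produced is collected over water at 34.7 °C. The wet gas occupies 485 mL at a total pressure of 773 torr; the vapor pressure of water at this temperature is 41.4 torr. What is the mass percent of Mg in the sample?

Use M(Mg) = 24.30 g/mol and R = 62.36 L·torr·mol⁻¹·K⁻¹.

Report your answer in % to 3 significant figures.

P(H2) = 773 − 41.4 = 731.6 torr
n(H2) = PV/RT = (731.6 × 0.4850) / (62.36 × 307.85) = 0.01848 mol
n(Mg) = (1/1) × 0.01848 = 0.01848 mol
m(Mg) = 0.01848 × 24.30 = 0.4491 g
%Mg = 0.4491 / 0.551 × 100 = 81.51%

81.5 %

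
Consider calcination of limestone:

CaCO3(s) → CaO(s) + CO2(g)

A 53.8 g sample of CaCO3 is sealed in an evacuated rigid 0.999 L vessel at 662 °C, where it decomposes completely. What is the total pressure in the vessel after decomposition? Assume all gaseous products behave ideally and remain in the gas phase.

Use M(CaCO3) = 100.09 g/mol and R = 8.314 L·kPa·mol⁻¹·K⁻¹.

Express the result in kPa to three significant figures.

4180 kPa

n(CaCO3) = 53.8 / 100.09 = 0.5375 mol
n(gas produced) = (1/1) × 0.5375 = 0.5375 mol
P = nRT/V = 0.5375 × 8.314 × 935.15 / 0.999 = 4183 kPa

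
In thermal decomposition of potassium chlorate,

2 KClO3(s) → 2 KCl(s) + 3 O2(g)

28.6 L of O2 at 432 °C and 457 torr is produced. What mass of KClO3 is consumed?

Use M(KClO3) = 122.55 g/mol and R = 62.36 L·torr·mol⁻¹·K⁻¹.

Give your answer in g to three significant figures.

n(O2) = PV/RT = (457 × 28.6) / (62.36 × 705.15) = 0.2972 mol
n(KClO3) = (2/3) × 0.2972 = 0.1981 mol
m(KClO3) = 0.1981 × 122.55 = 24.28 g

24.3 g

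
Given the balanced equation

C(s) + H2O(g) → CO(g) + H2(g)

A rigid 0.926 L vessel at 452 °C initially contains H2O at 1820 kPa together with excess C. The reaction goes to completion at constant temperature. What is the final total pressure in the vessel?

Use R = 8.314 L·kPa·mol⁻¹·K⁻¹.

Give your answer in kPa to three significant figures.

3640 kPa

At constant T and V, P ∝ n(gas): 1 mol gas → 2 mol gas.
P_final = (2/1) × 1820 = 3640 kPa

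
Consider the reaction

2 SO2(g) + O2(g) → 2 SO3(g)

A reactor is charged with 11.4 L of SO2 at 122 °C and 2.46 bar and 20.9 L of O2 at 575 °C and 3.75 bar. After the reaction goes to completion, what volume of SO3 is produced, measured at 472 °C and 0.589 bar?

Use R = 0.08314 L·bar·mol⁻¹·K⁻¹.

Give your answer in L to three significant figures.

n(SO2) = PV/RT = (2.46 × 11.4) / (0.08314 × 395.15) = 0.8536 mol
n(O2) = PV/RT = (3.75 × 20.9) / (0.08314 × 848.15) = 1.111 mol
For 0.8536 mol SO2, stoichiometry requires (1/2) × 0.8536 = 0.4268 mol O2; 1.111 mol is available, so SO2 is limiting.
n(SO3) = (2/2) × 0.8536 = 0.8536 mol
V(SO3) = nRT/P = 0.8536 × 0.08314 × 745.15 / 0.589 = 89.78 L

89.8 L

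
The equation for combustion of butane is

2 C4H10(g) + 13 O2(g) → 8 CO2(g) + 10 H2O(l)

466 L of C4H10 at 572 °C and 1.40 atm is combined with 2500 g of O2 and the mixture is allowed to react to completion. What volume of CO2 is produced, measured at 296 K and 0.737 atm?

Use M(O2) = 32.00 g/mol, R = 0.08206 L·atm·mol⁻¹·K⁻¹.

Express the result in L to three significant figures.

n(C4H10) = PV/RT = (1.40 × 466) / (0.08206 × 845.15) = 9.407 mol
n(O2) = 2500 / 32.00 = 78.12 mol
For 9.407 mol C4H10, stoichiometry requires (13/2) × 9.407 = 61.15 mol O2; 78.12 mol is available, so C4H10 is limiting.
n(CO2) = (8/2) × 9.407 = 37.63 mol
V(CO2) = nRT/P = 37.63 × 0.08206 × 296 / 0.737 = 1240 L

1240 L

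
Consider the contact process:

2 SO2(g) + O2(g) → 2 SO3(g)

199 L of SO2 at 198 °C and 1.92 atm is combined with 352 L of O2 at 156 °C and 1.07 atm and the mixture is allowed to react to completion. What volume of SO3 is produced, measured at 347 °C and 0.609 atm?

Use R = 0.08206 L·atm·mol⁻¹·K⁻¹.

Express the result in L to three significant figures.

826 L

n(SO2) = PV/RT = (1.92 × 199) / (0.08206 × 471.15) = 9.882 mol
n(O2) = PV/RT = (1.07 × 352) / (0.08206 × 429.15) = 10.70 mol
For 9.882 mol SO2, stoichiometry requires (1/2) × 9.882 = 4.941 mol O2; 10.70 mol is available, so SO2 is limiting.
n(SO3) = (2/2) × 9.882 = 9.882 mol
V(SO3) = nRT/P = 9.882 × 0.08206 × 620.15 / 0.609 = 825.8 L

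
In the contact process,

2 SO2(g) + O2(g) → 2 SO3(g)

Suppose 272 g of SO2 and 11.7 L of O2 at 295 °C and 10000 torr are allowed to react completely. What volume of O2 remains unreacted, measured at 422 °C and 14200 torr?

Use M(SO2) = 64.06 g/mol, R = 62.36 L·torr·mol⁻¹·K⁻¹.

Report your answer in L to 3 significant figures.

n(SO2) = 272 / 64.06 = 4.246 mol
n(O2) = PV/RT = (10000 × 11.7) / (62.36 × 568.15) = 3.302 mol
For 4.246 mol SO2, stoichiometry requires (1/2) × 4.246 = 2.123 mol O2; 3.302 mol is available, so SO2 is limiting.
n(O2) consumed = (1/2) × 4.246 = 2.123 mol; remaining = 3.302 − 2.123 = 1.179 mol
V(O2) = nRT/P = 1.179 × 62.36 × 695.15 / 14200 = 3.599 L

3.60 L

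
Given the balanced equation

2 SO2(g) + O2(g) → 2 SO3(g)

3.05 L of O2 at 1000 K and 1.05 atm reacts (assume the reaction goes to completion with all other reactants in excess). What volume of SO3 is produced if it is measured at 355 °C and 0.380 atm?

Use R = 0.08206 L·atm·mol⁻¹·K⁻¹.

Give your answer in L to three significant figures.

10.6 L

n(O2) = PV/RT = (1.05 × 3.05) / (0.08206 × 1000) = 0.03903 mol
n(SO3) = (2/1) × 0.03903 = 0.07806 mol
V = nRT/P = 0.07806 × 0.08206 × 628.15 / 0.380 = 10.59 L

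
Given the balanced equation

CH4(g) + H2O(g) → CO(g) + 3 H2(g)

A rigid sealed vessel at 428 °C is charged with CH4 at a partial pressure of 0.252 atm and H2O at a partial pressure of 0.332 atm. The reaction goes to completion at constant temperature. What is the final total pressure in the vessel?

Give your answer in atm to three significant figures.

With V and T fixed, P_i ∝ n_i, so the mole ratios apply directly to partial pressures at 428 °C.
P(H2O) required for 0.252 atm of CH4 = (1/1) × 0.252 = 0.2520 atm; available 0.332 atm, so CH4 is limiting.
P(H2O) remaining = 0.332 − (1/1) × 0.252 = 0.08000 atm
P(gaseous products) = (1+3)/1 × 0.252 = 1.008 atm
P_total at 428 °C = 0.08000 + 1.008 = 1.088 atm

1.09 atm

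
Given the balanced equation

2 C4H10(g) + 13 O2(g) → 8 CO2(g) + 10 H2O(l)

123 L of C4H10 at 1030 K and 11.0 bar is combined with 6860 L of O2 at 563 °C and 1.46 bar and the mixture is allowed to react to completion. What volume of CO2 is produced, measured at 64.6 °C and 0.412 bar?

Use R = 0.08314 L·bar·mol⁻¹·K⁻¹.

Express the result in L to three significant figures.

4310 L

n(C4H10) = PV/RT = (11.0 × 123) / (0.08314 × 1030) = 15.80 mol
n(O2) = PV/RT = (1.46 × 6860) / (0.08314 × 836.15) = 144.1 mol
For 15.80 mol C4H10, stoichiometry requires (13/2) × 15.80 = 102.7 mol O2; 144.1 mol is available, so C4H10 is limiting.
n(CO2) = (8/2) × 15.80 = 63.20 mol
V(CO2) = nRT/P = 63.20 × 0.08314 × 337.75 / 0.412 = 4307 L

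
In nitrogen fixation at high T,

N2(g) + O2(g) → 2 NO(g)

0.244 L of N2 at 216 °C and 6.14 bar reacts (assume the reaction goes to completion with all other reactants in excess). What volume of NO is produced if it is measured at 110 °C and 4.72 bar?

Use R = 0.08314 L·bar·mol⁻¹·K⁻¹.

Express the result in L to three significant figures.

0.497 L

n(N2) = PV/RT = (6.14 × 0.244) / (0.08314 × 489.15) = 0.03684 mol
n(NO) = (2/1) × 0.03684 = 0.07368 mol
V = nRT/P = 0.07368 × 0.08314 × 383.15 / 4.72 = 0.4973 L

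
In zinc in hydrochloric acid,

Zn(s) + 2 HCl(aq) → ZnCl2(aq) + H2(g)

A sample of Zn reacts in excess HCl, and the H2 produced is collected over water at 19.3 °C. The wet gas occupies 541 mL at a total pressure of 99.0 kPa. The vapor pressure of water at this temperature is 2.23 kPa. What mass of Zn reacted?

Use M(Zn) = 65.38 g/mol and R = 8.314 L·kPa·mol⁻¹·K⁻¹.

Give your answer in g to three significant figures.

1.41 g

P(H2) = 99.0 − 2.23 = 96.77 kPa
n(H2) = PV/RT = (96.77 × 0.5410) / (8.314 × 292.45) = 0.02153 mol
n(Zn) = (1/1) × 0.02153 = 0.02153 mol
m(Zn) = 0.02153 × 65.38 = 1.408 g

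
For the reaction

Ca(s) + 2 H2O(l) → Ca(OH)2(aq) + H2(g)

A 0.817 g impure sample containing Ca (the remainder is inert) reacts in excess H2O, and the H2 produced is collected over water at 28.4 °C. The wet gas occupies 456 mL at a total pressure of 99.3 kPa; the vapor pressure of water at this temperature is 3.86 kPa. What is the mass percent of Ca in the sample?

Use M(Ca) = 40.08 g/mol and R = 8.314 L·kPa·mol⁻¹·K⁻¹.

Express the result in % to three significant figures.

P(H2) = 99.3 − 3.86 = 95.44 kPa
n(H2) = PV/RT = (95.44 × 0.4560) / (8.314 × 301.55) = 0.01736 mol
n(Ca) = (1/1) × 0.01736 = 0.01736 mol
m(Ca) = 0.01736 × 40.08 = 0.6958 g
%Ca = 0.6958 / 0.817 × 100 = 85.17%

85.2 %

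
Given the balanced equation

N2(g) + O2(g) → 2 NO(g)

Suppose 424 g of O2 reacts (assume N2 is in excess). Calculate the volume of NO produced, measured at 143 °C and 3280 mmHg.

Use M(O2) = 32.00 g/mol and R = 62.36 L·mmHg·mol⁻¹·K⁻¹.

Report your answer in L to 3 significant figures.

n(O2) = 424.0 / 32.00 = 13.25 mol
n(NO) = (2/1) × 13.25 = 26.50 mol
V = nRT/P = 26.50 × 62.36 × 416.15 / 3280 = 209.7 L

210 L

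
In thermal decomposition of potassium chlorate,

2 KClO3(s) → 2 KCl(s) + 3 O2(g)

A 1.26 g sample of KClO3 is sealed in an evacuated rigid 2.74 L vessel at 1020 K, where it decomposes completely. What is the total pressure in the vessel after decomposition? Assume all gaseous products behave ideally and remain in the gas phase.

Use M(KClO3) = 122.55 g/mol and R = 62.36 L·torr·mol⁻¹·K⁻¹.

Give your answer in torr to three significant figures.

358 torr

n(KClO3) = 1.26 / 122.55 = 0.01028 mol
n(gas produced) = (3/2) × 0.01028 = 0.01542 mol
P = nRT/V = 0.01542 × 62.36 × 1020 / 2.74 = 358.0 torr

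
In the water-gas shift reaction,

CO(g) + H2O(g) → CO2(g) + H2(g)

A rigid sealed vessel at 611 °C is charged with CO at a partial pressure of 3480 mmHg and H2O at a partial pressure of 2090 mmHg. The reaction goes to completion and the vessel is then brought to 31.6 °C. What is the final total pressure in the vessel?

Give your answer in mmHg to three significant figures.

1920 mmHg

Because the vessel is rigid and T is held at 611 °C, work the stoichiometry in partial pressures (P_i = n_iRT/V).
P(H2O) required for 3480 mmHg of CO = (1/1) × 3480 = 3480 mmHg; available 2090 mmHg, so H2O is limiting.
P(CO) remaining = 3480 − (1/1) × 2090 = 1390 mmHg
P(gaseous products) = (1+1)/1 × 2090 = 4180 mmHg
P_total at 611 °C = 1390 + 4180 = 5570 mmHg
Scaling to 31.6 °C: P = 5570 × 304.75/884.15 = 1920 mmHg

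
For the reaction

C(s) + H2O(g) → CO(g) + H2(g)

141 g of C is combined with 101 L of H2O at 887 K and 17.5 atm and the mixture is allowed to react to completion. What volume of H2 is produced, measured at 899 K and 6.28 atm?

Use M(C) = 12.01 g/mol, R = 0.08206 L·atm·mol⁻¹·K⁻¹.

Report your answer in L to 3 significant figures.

n(C) = 141 / 12.01 = 11.74 mol
n(H2O) = PV/RT = (17.5 × 101) / (0.08206 × 887) = 24.28 mol
For 11.74 mol C, stoichiometry requires (1/1) × 11.74 = 11.74 mol H2O; 24.28 mol is available, so C is limiting.
n(H2) = (1/1) × 11.74 = 11.74 mol
V(H2) = nRT/P = 11.74 × 0.08206 × 899 / 6.28 = 137.9 L

138 L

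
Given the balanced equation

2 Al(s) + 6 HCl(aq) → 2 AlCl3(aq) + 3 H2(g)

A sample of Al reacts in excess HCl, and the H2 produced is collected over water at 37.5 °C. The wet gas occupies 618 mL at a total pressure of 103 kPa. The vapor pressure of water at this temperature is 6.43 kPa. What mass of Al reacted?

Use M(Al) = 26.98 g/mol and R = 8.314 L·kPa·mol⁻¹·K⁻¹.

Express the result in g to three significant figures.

P(H2) = 103 − 6.43 = 96.57 kPa
n(H2) = PV/RT = (96.57 × 0.6180) / (8.314 × 310.65) = 0.02311 mol
n(Al) = (2/3) × 0.02311 = 0.01541 mol
m(Al) = 0.01541 × 26.98 = 0.4158 g

0.416 g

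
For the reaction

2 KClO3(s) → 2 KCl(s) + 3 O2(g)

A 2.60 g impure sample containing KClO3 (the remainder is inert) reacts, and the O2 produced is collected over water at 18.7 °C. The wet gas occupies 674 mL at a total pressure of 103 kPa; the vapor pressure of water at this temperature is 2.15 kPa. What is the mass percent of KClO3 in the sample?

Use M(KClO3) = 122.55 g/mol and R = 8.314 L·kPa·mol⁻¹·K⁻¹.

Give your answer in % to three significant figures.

88.0 %

P(O2) = 103 − 2.15 = 100.8 kPa
n(O2) = PV/RT = (100.8 × 0.6740) / (8.314 × 291.85) = 0.02800 mol
n(KClO3) = (2/3) × 0.02800 = 0.01867 mol
m(KClO3) = 0.01867 × 122.55 = 2.288 g
%KClO3 = 2.288 / 2.60 × 100 = 88.00%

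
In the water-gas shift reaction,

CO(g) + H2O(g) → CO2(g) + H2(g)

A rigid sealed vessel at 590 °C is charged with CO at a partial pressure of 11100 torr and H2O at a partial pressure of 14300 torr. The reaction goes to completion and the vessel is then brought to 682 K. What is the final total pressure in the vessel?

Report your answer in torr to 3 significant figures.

20100 torr

At constant V, partial pressures at 590 °C are proportional to moles, so apply stoichiometry directly to pressures.
P(H2O) required for 11100 torr of CO = (1/1) × 11100 = 11100 torr; available 14300 torr, so CO is limiting.
P(H2O) remaining = 14300 − (1/1) × 11100 = 3200 torr
P(gaseous products) = (1+1)/1 × 11100 = 22200 torr
P_total at 590 °C = 3200 + 22200 = 25400 torr
Scaling to 682 K: P = 25400 × 682/863.15 = 20070 torr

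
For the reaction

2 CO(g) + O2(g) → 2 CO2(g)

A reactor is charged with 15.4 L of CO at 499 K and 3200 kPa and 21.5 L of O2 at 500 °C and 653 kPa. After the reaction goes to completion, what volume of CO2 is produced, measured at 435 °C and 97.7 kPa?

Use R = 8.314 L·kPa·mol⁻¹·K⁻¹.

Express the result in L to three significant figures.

263 L

n(CO) = PV/RT = (3200 × 15.4) / (8.314 × 499) = 11.88 mol
n(O2) = PV/RT = (653 × 21.5) / (8.314 × 773.15) = 2.184 mol
For 11.88 mol CO, stoichiometry requires (1/2) × 11.88 = 5.940 mol O2; 2.184 mol is available, so O2 is limiting.
n(CO2) = (2/1) × 2.184 = 4.368 mol
V(CO2) = nRT/P = 4.368 × 8.314 × 708.15 / 97.7 = 263.2 L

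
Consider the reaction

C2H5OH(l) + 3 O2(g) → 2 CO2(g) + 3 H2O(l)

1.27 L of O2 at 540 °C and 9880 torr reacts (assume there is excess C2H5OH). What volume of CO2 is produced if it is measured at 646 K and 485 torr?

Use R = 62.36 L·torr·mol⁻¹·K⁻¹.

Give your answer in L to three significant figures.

n(O2) = PV/RT = (9880 × 1.27) / (62.36 × 813.15) = 0.2474 mol
n(CO2) = (2/3) × 0.2474 = 0.1649 mol
V = nRT/P = 0.1649 × 62.36 × 646 / 485 = 13.70 L

13.7 L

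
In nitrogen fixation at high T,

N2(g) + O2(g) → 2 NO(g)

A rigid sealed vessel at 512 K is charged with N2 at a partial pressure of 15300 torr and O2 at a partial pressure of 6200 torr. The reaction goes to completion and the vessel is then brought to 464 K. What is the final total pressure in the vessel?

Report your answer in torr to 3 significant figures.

19500 torr

With V and T fixed, P_i ∝ n_i, so the mole ratios apply directly to partial pressures at 512 K.
P(O2) required for 15300 torr of N2 = (1/1) × 15300 = 15300 torr; available 6200 torr, so O2 is limiting.
P(N2) remaining = 15300 − (1/1) × 6200 = 9100 torr
P(gaseous products) = (2)/1 × 6200 = 12400 torr
P_total at 512 K = 9100 + 12400 = 21500 torr
Scaling to 464 K: P = 21500 × 464/512 = 19480 torr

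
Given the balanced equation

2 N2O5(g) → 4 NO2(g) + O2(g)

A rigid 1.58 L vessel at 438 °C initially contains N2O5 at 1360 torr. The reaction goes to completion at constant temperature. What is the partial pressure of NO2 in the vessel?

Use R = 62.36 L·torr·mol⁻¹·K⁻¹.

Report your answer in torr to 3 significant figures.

2720 torr

n(N2O5)₀ = PV/RT = (1360 × 1.58) / (62.36 × 711.15) = 0.04845 mol
n(NO2) = (4/2) × 0.04845 = 0.09690 mol
P(NO2) = nRT/V = 0.09690 × 62.36 × 711.15 / 1.58 = 2720 torr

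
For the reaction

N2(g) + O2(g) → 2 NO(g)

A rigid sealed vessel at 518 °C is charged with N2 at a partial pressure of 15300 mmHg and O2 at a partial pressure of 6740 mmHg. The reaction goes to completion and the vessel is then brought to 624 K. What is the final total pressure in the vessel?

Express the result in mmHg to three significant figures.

17400 mmHg

At constant V, partial pressures at 518 °C are proportional to moles, so apply stoichiometry directly to pressures.
P(O2) required for 15300 mmHg of N2 = (1/1) × 15300 = 15300 mmHg; available 6740 mmHg, so O2 is limiting.
P(N2) remaining = 15300 − (1/1) × 6740 = 8560 mmHg
P(gaseous products) = (2)/1 × 6740 = 13480 mmHg
P_total at 518 °C = 8560 + 13480 = 22040 mmHg
Scaling to 624 K: P = 22040 × 624/791.15 = 17380 mmHg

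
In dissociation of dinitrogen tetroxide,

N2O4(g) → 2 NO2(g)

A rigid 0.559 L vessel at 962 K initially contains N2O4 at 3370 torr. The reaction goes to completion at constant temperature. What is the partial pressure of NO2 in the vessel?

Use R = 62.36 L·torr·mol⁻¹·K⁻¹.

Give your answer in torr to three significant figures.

6740 torr

n(N2O4)₀ = PV/RT = (3370 × 0.559) / (62.36 × 962) = 0.03140 mol
n(NO2) = (2/1) × 0.03140 = 0.06280 mol
P(NO2) = nRT/V = 0.06280 × 62.36 × 962 / 0.559 = 6740 torr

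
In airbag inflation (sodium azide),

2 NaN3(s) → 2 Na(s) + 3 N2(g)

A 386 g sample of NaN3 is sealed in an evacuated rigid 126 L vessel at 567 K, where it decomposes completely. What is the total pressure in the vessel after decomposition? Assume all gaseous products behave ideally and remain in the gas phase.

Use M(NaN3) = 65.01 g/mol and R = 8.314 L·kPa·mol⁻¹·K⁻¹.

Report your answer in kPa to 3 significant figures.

333 kPa

n(NaN3) = 386 / 65.01 = 5.938 mol
n(gas produced) = (3/2) × 5.938 = 8.907 mol
P = nRT/V = 8.907 × 8.314 × 567 / 126 = 333.2 kPa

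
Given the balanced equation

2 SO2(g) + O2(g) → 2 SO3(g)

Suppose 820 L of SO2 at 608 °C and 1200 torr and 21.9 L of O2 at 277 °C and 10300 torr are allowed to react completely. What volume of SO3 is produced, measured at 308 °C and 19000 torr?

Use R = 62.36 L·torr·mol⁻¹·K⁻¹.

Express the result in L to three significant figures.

25.1 L

n(SO2) = PV/RT = (1200 × 820) / (62.36 × 881.15) = 17.91 mol
n(O2) = PV/RT = (10300 × 21.9) / (62.36 × 550.15) = 6.575 mol
For 17.91 mol SO2, stoichiometry requires (1/2) × 17.91 = 8.955 mol O2; 6.575 mol is available, so O2 is limiting.
n(SO3) = (2/1) × 6.575 = 13.15 mol
V(SO3) = nRT/P = 13.15 × 62.36 × 581.15 / 19000 = 25.08 L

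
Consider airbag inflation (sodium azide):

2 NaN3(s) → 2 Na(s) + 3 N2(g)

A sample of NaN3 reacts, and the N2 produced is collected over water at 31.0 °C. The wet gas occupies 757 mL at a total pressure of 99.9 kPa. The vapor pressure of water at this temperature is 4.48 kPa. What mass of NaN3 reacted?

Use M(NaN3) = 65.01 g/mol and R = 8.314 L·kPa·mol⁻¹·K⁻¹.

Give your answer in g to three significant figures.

P(N2) = 99.9 − 4.48 = 95.42 kPa
n(N2) = PV/RT = (95.42 × 0.7570) / (8.314 × 304.15) = 0.02857 mol
n(NaN3) = (2/3) × 0.02857 = 0.01905 mol
m(NaN3) = 0.01905 × 65.01 = 1.238 g

1.24 g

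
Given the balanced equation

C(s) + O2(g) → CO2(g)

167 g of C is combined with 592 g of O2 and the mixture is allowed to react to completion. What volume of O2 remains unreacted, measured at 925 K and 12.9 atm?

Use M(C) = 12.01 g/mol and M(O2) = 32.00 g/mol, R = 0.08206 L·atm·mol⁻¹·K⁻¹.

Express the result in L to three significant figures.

n(C) = 167 / 12.01 = 13.91 mol
n(O2) = 592 / 32.00 = 18.50 mol
For 13.91 mol C, stoichiometry requires (1/1) × 13.91 = 13.91 mol O2; 18.50 mol is available, so C is limiting.
n(O2) consumed = (1/1) × 13.91 = 13.91 mol; remaining = 18.50 − 13.91 = 4.590 mol
V(O2) = nRT/P = 4.590 × 0.08206 × 925 / 12.9 = 27.01 L

27.0 L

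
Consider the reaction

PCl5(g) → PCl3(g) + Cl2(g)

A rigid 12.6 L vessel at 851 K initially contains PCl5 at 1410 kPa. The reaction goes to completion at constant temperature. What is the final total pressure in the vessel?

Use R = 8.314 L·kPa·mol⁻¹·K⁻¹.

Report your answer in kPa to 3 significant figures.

At constant T and V, P ∝ n(gas): 1 mol gas → 2 mol gas.
P_final = (2/1) × 1410 = 2820 kPa

2820 kPa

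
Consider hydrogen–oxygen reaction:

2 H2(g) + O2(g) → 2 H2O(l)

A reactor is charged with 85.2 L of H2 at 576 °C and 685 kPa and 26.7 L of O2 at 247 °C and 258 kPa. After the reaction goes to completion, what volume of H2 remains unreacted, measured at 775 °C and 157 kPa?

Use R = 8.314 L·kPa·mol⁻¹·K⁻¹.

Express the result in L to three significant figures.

n(H2) = PV/RT = (685 × 85.2) / (8.314 × 849.15) = 8.267 mol
n(O2) = PV/RT = (258 × 26.7) / (8.314 × 520.15) = 1.593 mol
For 8.267 mol H2, stoichiometry requires (1/2) × 8.267 = 4.133 mol O2; 1.593 mol is available, so O2 is limiting.
n(H2) consumed = (2/1) × 1.593 = 3.186 mol; remaining = 8.267 − 3.186 = 5.081 mol
V(H2) = nRT/P = 5.081 × 8.314 × 1048.15 / 157 = 282.0 L

282 L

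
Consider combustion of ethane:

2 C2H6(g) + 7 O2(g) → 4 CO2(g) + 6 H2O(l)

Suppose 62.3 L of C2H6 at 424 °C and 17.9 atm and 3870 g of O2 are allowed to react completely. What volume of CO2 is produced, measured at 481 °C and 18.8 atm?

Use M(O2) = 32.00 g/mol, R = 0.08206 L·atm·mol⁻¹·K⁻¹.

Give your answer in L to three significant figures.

128 L

n(C2H6) = PV/RT = (17.9 × 62.3) / (0.08206 × 697.15) = 19.49 mol
n(O2) = 3870 / 32.00 = 120.9 mol
For 19.49 mol C2H6, stoichiometry requires (7/2) × 19.49 = 68.21 mol O2; 120.9 mol is available, so C2H6 is limiting.
n(CO2) = (4/2) × 19.49 = 38.98 mol
V(CO2) = nRT/P = 38.98 × 0.08206 × 754.15 / 18.8 = 128.3 L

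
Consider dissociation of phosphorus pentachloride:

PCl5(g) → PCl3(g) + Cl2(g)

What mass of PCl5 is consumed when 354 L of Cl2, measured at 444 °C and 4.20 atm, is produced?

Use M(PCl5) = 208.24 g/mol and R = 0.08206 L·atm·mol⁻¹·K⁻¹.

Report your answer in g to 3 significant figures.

n(Cl2) = PV/RT = (4.20 × 354) / (0.08206 × 717.15) = 25.26 mol
n(PCl5) = (1/1) × 25.26 = 25.26 mol
m(PCl5) = 25.26 × 208.24 = 5260 g

5260 g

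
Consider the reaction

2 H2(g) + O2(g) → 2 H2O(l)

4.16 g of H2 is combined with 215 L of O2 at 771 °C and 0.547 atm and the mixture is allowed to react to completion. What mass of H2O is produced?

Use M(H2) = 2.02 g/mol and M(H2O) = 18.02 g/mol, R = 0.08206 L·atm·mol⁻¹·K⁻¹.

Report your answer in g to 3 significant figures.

37.1 g

n(H2) = 4.16 / 2.02 = 2.059 mol
n(O2) = PV/RT = (0.547 × 215) / (0.08206 × 1044.15) = 1.373 mol
For 2.059 mol H2, stoichiometry requires (1/2) × 2.059 = 1.030 mol O2; 1.373 mol is available, so H2 is limiting.
n(H2O) = (2/2) × 2.059 = 2.059 mol
m(H2O) = 2.059 × 18.02 = 37.10 g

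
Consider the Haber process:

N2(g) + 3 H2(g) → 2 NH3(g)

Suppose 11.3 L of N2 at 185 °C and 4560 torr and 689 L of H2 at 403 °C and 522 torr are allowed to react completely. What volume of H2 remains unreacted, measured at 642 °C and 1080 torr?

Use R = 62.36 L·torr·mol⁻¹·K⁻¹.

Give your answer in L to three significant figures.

n(N2) = PV/RT = (4560 × 11.3) / (62.36 × 458.15) = 1.804 mol
n(H2) = PV/RT = (522 × 689) / (62.36 × 676.15) = 8.530 mol
For 1.804 mol N2, stoichiometry requires (3/1) × 1.804 = 5.412 mol H2; 8.530 mol is available, so N2 is limiting.
n(H2) consumed = (3/1) × 1.804 = 5.412 mol; remaining = 8.530 − 5.412 = 3.118 mol
V(H2) = nRT/P = 3.118 × 62.36 × 915.15 / 1080 = 164.8 L

165 L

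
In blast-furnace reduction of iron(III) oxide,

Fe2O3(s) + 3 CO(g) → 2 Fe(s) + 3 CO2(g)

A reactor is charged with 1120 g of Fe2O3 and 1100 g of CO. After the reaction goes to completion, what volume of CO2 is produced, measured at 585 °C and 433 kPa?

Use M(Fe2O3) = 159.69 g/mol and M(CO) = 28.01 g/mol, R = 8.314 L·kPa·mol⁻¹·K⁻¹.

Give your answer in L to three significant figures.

n(Fe2O3) = 1120 / 159.69 = 7.014 mol
n(CO) = 1100 / 28.01 = 39.27 mol
For 7.014 mol Fe2O3, stoichiometry requires (3/1) × 7.014 = 21.04 mol CO; 39.27 mol is available, so Fe2O3 is limiting.
n(CO2) = (3/1) × 7.014 = 21.04 mol
V(CO2) = nRT/P = 21.04 × 8.314 × 858.15 / 433 = 346.7 L

347 L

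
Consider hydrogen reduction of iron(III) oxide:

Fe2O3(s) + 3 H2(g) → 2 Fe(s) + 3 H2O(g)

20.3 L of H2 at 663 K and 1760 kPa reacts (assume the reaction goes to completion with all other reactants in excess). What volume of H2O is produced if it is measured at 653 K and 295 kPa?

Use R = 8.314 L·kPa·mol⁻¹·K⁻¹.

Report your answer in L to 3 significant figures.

119 L

n(H2) = PV/RT = (1760 × 20.3) / (8.314 × 663) = 6.482 mol
n(H2O) = (3/3) × 6.482 = 6.482 mol
V = nRT/P = 6.482 × 8.314 × 653 / 295 = 119.3 L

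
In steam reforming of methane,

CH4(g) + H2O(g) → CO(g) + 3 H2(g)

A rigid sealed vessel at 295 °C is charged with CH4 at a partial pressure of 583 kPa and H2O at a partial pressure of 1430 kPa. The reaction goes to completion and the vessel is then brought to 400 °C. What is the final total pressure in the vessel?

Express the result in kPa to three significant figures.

Because the vessel is rigid and T is held at 295 °C, work the stoichiometry in partial pressures (P_i = n_iRT/V).
P(H2O) required for 583 kPa of CH4 = (1/1) × 583 = 583.0 kPa; available 1430 kPa, so CH4 is limiting.
P(H2O) remaining = 1430 − (1/1) × 583 = 847.0 kPa
P(gaseous products) = (1+3)/1 × 583 = 2332 kPa
P_total at 295 °C = 847.0 + 2332 = 3179 kPa
Scaling to 400 °C: P = 3179 × 673.15/568.15 = 3767 kPa

3770 kPa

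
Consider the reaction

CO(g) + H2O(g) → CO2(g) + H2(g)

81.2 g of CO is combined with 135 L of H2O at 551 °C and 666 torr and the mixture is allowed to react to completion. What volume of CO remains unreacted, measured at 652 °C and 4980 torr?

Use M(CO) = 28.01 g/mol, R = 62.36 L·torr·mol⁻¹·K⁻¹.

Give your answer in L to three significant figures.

13.3 L

n(CO) = 81.2 / 28.01 = 2.899 mol
n(H2O) = PV/RT = (666 × 135) / (62.36 × 824.15) = 1.749 mol
For 2.899 mol CO, stoichiometry requires (1/1) × 2.899 = 2.899 mol H2O; 1.749 mol is available, so H2O is limiting.
n(CO) consumed = (1/1) × 1.749 = 1.749 mol; remaining = 2.899 − 1.749 = 1.150 mol
V(CO) = nRT/P = 1.150 × 62.36 × 925.15 / 4980 = 13.32 L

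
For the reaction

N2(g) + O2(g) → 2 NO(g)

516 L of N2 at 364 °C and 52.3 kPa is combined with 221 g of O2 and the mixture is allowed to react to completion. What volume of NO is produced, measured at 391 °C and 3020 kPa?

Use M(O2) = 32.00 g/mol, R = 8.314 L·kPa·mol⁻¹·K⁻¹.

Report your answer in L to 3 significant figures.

18.6 L

n(N2) = PV/RT = (52.3 × 516) / (8.314 × 637.15) = 5.094 mol
n(O2) = 221 / 32.00 = 6.906 mol
For 5.094 mol N2, stoichiometry requires (1/1) × 5.094 = 5.094 mol O2; 6.906 mol is available, so N2 is limiting.
n(NO) = (2/1) × 5.094 = 10.19 mol
V(NO) = nRT/P = 10.19 × 8.314 × 664.15 / 3020 = 18.63 L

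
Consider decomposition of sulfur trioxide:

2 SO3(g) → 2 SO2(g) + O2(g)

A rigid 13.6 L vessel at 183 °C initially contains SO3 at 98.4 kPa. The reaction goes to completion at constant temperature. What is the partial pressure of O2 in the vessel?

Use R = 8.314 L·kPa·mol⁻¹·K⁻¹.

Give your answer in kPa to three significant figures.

49.2 kPa

n(SO3)₀ = PV/RT = (98.4 × 13.6) / (8.314 × 456.15) = 0.3529 mol
n(O2) = (1/2) × 0.3529 = 0.1764 mol
P(O2) = nRT/V = 0.1764 × 8.314 × 456.15 / 13.6 = 49.19 kPa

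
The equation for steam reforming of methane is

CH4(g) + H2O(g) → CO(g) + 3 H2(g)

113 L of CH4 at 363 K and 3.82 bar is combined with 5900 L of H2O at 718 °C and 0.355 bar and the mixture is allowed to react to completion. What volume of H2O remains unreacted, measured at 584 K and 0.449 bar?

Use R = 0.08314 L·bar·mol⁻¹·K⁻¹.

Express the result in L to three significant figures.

n(CH4) = PV/RT = (3.82 × 113) / (0.08314 × 363) = 14.30 mol
n(H2O) = PV/RT = (0.355 × 5900) / (0.08314 × 991.15) = 25.42 mol
For 14.30 mol CH4, stoichiometry requires (1/1) × 14.30 = 14.30 mol H2O; 25.42 mol is available, so CH4 is limiting.
n(H2O) consumed = (1/1) × 14.30 = 14.30 mol; remaining = 25.42 − 14.30 = 11.12 mol
V(H2O) = nRT/P = 11.12 × 0.08314 × 584 / 0.449 = 1202 L

1200 L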